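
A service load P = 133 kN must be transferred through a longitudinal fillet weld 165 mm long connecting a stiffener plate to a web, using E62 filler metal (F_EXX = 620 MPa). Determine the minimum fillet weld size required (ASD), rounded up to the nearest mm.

Total weld length L = 165 mm.
Required throat t_e = P × Ω / (0.6 F_EXX × L) = 133 × 2.0 / (0.6 × 620 × 165 × 10⁻³) = 4.334 mm.
Required leg w = t_e / 0.707 = 6.13 mm → use 7 mm.

w = 7 mm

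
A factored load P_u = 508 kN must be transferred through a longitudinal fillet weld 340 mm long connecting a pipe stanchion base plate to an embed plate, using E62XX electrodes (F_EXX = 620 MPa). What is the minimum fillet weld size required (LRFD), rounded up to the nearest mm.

w = 8 mm

Total weld length L = 340 mm.
Required throat t_e = P_u / (φ × 0.6 F_EXX × L) = 508 / (0.75 × 0.6 × 620 × 340 × 10⁻³) = 5.355 mm.
Required leg w = t_e / 0.707 = 7.575 mm → use 8 mm.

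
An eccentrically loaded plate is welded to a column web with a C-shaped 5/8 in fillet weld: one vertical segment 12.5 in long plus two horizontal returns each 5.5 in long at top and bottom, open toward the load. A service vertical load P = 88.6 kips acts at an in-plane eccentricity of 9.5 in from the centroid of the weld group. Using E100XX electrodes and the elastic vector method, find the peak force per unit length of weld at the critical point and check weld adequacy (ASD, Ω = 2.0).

E100XX → F_EXX = 100 ksi.
Total weld length L_w = 23.5 in. Treat welds as unit-width lines.
Centroid: x̄ = 2×5.5×2.75 / 23.5 = 1.287 in from the vertical weld.
Polar moment about centroid: J = I_x + I_y = [12.5³/12 + 2×5.5×6.25²] + [12.5×1.287² + 2(5.5³/12 + 5.5×1.463²)] = 664.4 in³.
Direct shear f_v = P/L_w = 88.6 / 23.5 = 3.77 kip/in (vertical).
Torsion M = P·e = 88.6 × 9.5 = 841.7 kip·in.
Critical point at (x, y) = (4.213, 6.25) from centroid. f_tx = M·y/J = 7.918 kip/in; f_ty = M·x/J = 5.337 kip/in.
Resultant f_max = √[f_tx² + (f_v + f_ty)²] = √[7.918² + (3.77 + 5.337)²] = 12.07 kip/in.
Capacity per unit length: r_n/Ω = (1/2.0) × 0.6 × 100 × (0.707 × 0.625) = 13.26 kip/in.
12.07 ≤ 13.26 → adequate.

f_max ≈ 12.1 kip/in; adequate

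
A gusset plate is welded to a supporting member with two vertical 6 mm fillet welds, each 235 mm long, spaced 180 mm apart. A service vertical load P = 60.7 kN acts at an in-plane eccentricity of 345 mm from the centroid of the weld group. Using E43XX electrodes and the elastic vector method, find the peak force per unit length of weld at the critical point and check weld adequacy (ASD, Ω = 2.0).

f_max ≈ 606 N/mm; NOT adequate

E43XX → F_EXX = 430 MPa.
Total weld length L_w = 470 mm. Treat welds as unit-width lines.
Polar moment about centroid: J = 2[d³/12 + d(b/2)²] = 2[235³/12 + 235×90²] = 5970000 mm³.
Direct shear f_v = P/L_w = 60.7×10³ / 470 = 129.1 N/mm (vertical).
Torsion M = P·e = 60.7×10³ × 345 = 20942000 N·mm.
Critical point at (x, y) = (90, 117.5) from centroid. f_tx = M·y/J = 412.2 N/mm; f_ty = M·x/J = 315.7 N/mm.
Resultant f_max = √[f_tx² + (f_v + f_ty)²] = √[412.2² + (129.1 + 315.7)²] = 606.4 N/mm.
Capacity per unit length: r_n/Ω = (1/2.0) × 0.6 × 430 × (0.707 × 6) = 547.2 N/mm.
606.4 > 547.2 → NOT adequate.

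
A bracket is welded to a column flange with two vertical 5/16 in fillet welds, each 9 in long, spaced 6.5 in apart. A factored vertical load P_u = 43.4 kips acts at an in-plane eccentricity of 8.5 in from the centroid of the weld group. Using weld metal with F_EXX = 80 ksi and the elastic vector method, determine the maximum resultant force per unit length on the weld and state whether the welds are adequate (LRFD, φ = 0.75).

Total weld length L_w = 18 in. Treat welds as unit-width lines.
Polar moment about centroid: J = 2[d³/12 + d(b/2)²] = 2[9³/12 + 9×3.25²] = 311.6 in³.
Direct shear f_v = P/L_w = 43.4 / 18 = 2.411 kip/in (vertical).
Torsion M = P·e = 43.4 × 8.5 = 368.9 kip·in.
Critical point at (x, y) = (3.25, 4.5) from centroid. f_tx = M·y/J = 5.327 kip/in; f_ty = M·x/J = 3.847 kip/in.
Resultant f_max = √[f_tx² + (f_v + f_ty)²] = √[5.327² + (2.411 + 3.847)²] = 8.219 kip/in.
Capacity per unit length: φr_n = 0.75 × 0.6 × 80 × (0.707 × 0.3125) = 7.954 kip/in.
8.219 > 7.954 → NOT adequate.

f_max ≈ 8.22 kip/in; NOT adequate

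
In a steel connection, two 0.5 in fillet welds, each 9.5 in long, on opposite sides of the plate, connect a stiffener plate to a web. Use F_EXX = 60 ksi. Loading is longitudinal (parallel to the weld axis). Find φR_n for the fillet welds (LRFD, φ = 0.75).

φR_n ≈ 181 kip

Effective throat t_e = 0.707 × 0.5 = 0.3535 in.
Total length L = 19 in; A_we = 0.3535 × 19 = 6.716 in².
F_nw = 0.6 F_EXX = 0.6 × 60 = 36 ksi.
φR_n = 0.75 × 36 × 6.716 = 181.3 kip.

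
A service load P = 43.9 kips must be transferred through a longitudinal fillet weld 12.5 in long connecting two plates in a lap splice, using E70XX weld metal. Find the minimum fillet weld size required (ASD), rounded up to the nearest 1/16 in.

E70XX → F_EXX = 70 ksi.
Total weld length L = 12.5 in.
Required throat t_e = P × Ω / (0.6 F_EXX × L) = 43.9 × 2.0 / (0.6 × 70 × 12.5) = 0.1672 in.
Required leg w = t_e / 0.707 = 0.2365 in → use 1/4 in.

w = 1/4 in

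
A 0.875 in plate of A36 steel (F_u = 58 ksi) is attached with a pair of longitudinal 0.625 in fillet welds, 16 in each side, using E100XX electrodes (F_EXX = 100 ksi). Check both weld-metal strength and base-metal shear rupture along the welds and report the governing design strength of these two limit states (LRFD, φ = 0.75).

t_e = 0.707 × 0.625 = 0.4419 in; L = 32 in.
Weld metal: φR_n = 0.75 × 0.6 × 100 × 0.4419 × 32 = 636.3 kip.
Base metal (shear rupture): φR_n = 0.75 × 0.6 × 58 × 0.875 × 32 = 730.8 kip.
Governing: weld metal.

φR_n ≈ 636 kip (weld metal governs)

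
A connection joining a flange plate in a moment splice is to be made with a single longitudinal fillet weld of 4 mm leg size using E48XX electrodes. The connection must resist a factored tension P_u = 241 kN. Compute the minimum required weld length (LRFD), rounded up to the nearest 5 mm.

L = 395 mm

E48XX → F_EXX = 480 MPa.
Throat t_e = 0.707 × 4 = 2.828 mm.
φr_n = 0.75 × 0.6 × 480 × 2.828 × 10⁻³ = 0.6108 kN/mm.
L_req = P_u / φr_n = 241 / 0.6108 = 394.5 mm total.
Round up → use L = 395 mm.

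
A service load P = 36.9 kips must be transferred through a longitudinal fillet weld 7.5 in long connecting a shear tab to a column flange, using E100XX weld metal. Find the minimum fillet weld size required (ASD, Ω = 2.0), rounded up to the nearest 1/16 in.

w = 1/4 in

E100XX → F_EXX = 100 ksi.
Total weld length L = 7.5 in.
Required throat t_e = P × Ω / (0.6 F_EXX × L) = 36.9 × 2.0 / (0.6 × 100 × 7.5) = 0.164 in.
Required leg w = t_e / 0.707 = 0.232 in → use 1/4 in.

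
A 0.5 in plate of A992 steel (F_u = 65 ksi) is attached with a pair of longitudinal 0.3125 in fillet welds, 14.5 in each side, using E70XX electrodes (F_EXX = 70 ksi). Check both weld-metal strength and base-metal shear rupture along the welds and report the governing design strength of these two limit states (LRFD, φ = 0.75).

φR_n ≈ 202 kips (weld metal governs)

t_e = 0.707 × 0.3125 = 0.2209 in; L = 29 in.
Weld metal: φR_n = 0.75 × 0.6 × 70 × 0.2209 × 29 = 201.8 kips.
Base metal (shear rupture): φR_n = 0.75 × 0.6 × 65 × 0.5 × 29 = 424.1 kips.
Governing: weld metal.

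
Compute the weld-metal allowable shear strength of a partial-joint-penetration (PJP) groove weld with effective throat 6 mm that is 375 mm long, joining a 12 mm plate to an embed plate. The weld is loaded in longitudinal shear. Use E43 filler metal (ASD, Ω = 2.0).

E43XX → F_EXX = 430 MPa.
Effective throat (given) t_e = 6 mm.
A_we = 6 × 375 = 2250 mm².
F_nw = 0.6 F_EXX = 258 MPa.
R_n/Ω = (258 × 2250) / 2.0 × 10⁻³ = 290.2 kN.

R_n/Ω ≈ 290 kN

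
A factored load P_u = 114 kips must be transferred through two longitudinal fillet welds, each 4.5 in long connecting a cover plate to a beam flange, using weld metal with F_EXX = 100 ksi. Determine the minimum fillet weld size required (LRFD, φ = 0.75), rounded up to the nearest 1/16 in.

w = 7/16 in

Total weld length L = 9 in.
Required throat t_e = P_u / (φ × 0.6 F_EXX × L) = 114 / (0.75 × 0.6 × 100 × 9) = 0.2815 in.
Required leg w = t_e / 0.707 = 0.3981 in → use 7/16 in.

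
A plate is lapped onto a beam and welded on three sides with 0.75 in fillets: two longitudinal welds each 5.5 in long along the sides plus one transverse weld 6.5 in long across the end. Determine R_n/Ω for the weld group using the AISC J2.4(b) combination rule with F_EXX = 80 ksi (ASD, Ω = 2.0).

t_e = 0.707 × 0.75 = 0.5302 in.
R_nwl = 0.6 × 80 × 0.5302 × 11 = 280 kips (longitudinal, 2 welds).
R_nwt = 0.6 × 80 × 0.5302 × 6.5 = 165.4 kips (transverse, base value).
(i) R_nwl + R_nwt = 445.4 kips; (ii) 0.85 R_nwl + 1.5 R_nwt = 486.1 kips.
R_n = max = 486.1 kips [governs: (ii)]; R_n/Ω = 243.1 kips.

R_n/Ω ≈ 243 kips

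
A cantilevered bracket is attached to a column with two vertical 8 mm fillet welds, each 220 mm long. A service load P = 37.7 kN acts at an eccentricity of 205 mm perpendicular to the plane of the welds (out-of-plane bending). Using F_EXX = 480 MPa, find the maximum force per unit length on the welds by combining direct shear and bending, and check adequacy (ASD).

L_w = 2 × 220 = 440 mm; section modulus (unit throat) S = 2 × L²/6 = 16130 mm².
Direct shear f_v = P/L_w = 37.7×10³/440 = 85.68 N/mm.
Moment M = P × e = 37.7×10³ × 205 = 7728500 N·mm; bending f_b = M/S = 479 N/mm.
f_max = √(f_v² + f_b²) = √(85.68² + 479²) = 486.6 N/mm.
r_n/Ω = (1/2.0) × 0.6 × 480 × (0.707 × 8) = 814.5 N/mm → adequate.

f_max ≈ 487 N/mm; adequate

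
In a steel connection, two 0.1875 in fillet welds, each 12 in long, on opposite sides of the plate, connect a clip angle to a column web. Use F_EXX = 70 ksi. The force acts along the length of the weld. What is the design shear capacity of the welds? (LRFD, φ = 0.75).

Effective throat t_e = 0.707 × 0.1875 = 0.1326 in.
Total length L = 24 in; A_we = 0.1326 × 24 = 3.181 in².
F_nw = 0.6 F_EXX = 0.6 × 70 = 42 ksi.
φR_n = 0.75 × 42 × 3.181 = 100.2 kip.

φR_n ≈ 100 kip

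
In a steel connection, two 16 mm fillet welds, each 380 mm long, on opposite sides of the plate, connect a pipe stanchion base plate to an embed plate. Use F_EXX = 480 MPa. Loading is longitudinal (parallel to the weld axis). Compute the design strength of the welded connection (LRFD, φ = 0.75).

φR_n ≈ 1860 kN

Effective throat t_e = 0.707 × 16 = 11.31 mm.
Total length L = 760 mm; A_we = 11.31 × 760 = 8597 mm².
F_nw = 0.6 F_EXX = 0.6 × 480 = 288 MPa.
φR_n = 0.75 × 288 × 8597 × 10⁻³ = 1857 kN.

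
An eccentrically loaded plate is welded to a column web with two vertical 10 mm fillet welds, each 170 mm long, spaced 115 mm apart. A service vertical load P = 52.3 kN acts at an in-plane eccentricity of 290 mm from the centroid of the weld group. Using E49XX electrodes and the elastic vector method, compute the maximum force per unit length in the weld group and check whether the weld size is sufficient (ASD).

f_max ≈ 896 N/mm; adequate

E49XX → F_EXX = 490 MPa.
Total weld length L_w = 340 mm. Treat welds as unit-width lines.
Polar moment about centroid: J = 2[d³/12 + d(b/2)²] = 2[170³/12 + 170×57.5²] = 1943000 mm³.
Direct shear f_v = P/L_w = 52.3×10³ / 340 = 153.8 N/mm (vertical).
Torsion M = P·e = 52.3×10³ × 290 = 15167000 N·mm.
Critical point at (x, y) = (57.5, 85) from centroid. f_tx = M·y/J = 663.5 N/mm; f_ty = M·x/J = 448.9 N/mm.
Resultant f_max = √[f_tx² + (f_v + f_ty)²] = √[663.5² + (153.8 + 448.9)²] = 896.4 N/mm.
Capacity per unit length: r_n/Ω = (1/2.0) × 0.6 × 490 × (0.707 × 10) = 1039 N/mm.
896.4 ≤ 1039 → adequate.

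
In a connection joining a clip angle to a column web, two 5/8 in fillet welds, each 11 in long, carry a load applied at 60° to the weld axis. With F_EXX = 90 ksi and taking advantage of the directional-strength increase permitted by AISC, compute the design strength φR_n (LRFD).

t_e = 0.707 × 0.625 = 0.4419 in; A_we = 0.4419 × 22 = 9.721 in².
Directional factor: 1.0 + 0.5 sin^1.5(60°) = 1.403.
F_nw = 0.6 × 90 × 1.403 = 75.76 ksi.
φR_n = 0.75 × 75.76 × 9.721 = 552.4 kips.

φR_n ≈ 552 kips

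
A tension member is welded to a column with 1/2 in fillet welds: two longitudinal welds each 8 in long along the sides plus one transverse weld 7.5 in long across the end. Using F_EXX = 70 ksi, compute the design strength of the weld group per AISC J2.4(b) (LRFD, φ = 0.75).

φR_n ≈ 277 kips

t_e = 0.707 × 0.5 = 0.3535 in.
R_nwl = 0.6 × 70 × 0.3535 × 16 = 237.6 kips (longitudinal, 2 welds).
R_nwt = 0.6 × 70 × 0.3535 × 7.5 = 111.4 kips (transverse, base value).
(i) R_nwl + R_nwt = 348.9 kips; (ii) 0.85 R_nwl + 1.5 R_nwt = 368.9 kips.
R_n = max = 368.9 kips [governs: (ii)]; φR_n = 276.7 kips.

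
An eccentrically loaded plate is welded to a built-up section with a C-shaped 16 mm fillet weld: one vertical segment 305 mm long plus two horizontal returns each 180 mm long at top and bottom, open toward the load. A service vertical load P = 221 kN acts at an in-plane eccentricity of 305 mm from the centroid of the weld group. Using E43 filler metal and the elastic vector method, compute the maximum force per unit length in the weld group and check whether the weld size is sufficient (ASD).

f_max ≈ 1280 N/mm; adequate

E43XX → F_EXX = 430 MPa.
Total weld length L_w = 665 mm. Treat welds as unit-width lines.
Centroid: x̄ = 2×180×90 / 665 = 48.72 mm from the vertical weld.
Polar moment about centroid: J = I_x + I_y = [305³/12 + 2×180×152.5²] + [305×48.72² + 2(180³/12 + 180×41.28²)] = 13050000 mm³.
Direct shear f_v = P/L_w = 221×10³ / 665 = 332.3 N/mm (vertical).
Torsion M = P·e = 221×10³ × 305 = 67405000 N·mm.
Critical point at (x, y) = (131.3, 152.5) from centroid. f_tx = M·y/J = 787.9 N/mm; f_ty = M·x/J = 678.3 N/mm.
Resultant f_max = √[f_tx² + (f_v + f_ty)²] = √[787.9² + (332.3 + 678.3)²] = 1281 N/mm.
Capacity per unit length: r_n/Ω = (1/2.0) × 0.6 × 430 × (0.707 × 16) = 1459 N/mm.
1281 ≤ 1459 → adequate.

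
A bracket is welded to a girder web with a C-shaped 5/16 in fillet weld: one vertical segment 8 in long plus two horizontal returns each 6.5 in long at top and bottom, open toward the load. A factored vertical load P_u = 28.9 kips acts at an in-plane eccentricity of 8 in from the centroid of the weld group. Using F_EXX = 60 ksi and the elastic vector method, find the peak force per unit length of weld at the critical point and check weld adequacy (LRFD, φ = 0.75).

Total weld length L_w = 21 in. Treat welds as unit-width lines.
Centroid: x̄ = 2×6.5×3.25 / 21 = 2.012 in from the vertical weld.
Polar moment about centroid: J = I_x + I_y = [8³/12 + 2×6.5×4²] + [8×2.012² + 2(6.5³/12 + 6.5×1.238²)] = 348.7 in³.
Direct shear f_v = P/L_w = 28.9 / 21 = 1.376 kip/in (vertical).
Torsion M = P·e = 28.9 × 8 = 231.2 kip·in.
Critical point at (x, y) = (4.488, 4) from centroid. f_tx = M·y/J = 2.652 kip/in; f_ty = M·x/J = 2.975 kip/in.
Resultant f_max = √[f_tx² + (f_v + f_ty)²] = √[2.652² + (1.376 + 2.975)²] = 5.096 kip/in.
Capacity per unit length: φr_n = 0.75 × 0.6 × 60 × (0.707 × 0.3125) = 5.965 kip/in.
5.096 ≤ 5.965 → adequate.

f_max ≈ 5.1 kip/in; adequate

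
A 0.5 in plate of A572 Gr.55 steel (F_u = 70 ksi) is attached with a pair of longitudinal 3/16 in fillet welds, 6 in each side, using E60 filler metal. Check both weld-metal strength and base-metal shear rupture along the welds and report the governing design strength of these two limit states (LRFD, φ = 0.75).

E60XX → F_EXX = 60 ksi.
t_e = 0.707 × 0.1875 = 0.1326 in; L = 12 in.
Weld metal: φR_n = 0.75 × 0.6 × 60 × 0.1326 × 12 = 42.95 kip.
Base metal (shear rupture): φR_n = 0.75 × 0.6 × 70 × 0.5 × 12 = 189 kip.
Governing: weld metal.

φR_n ≈ 43 kip (weld metal governs)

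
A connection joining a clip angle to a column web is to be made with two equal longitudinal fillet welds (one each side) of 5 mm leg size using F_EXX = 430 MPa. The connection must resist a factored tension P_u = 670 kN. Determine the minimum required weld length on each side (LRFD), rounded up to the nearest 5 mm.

Throat t_e = 0.707 × 5 = 3.535 mm.
φr_n = 0.75 × 0.6 × 430 × 3.535 × 10⁻³ = 0.684 kN/mm.
L_req = P_u / φr_n = 670 / 0.684 = 979.5 mm total.
Per side: 979.5 / 2 = 489.7 mm.
Round up → use L = 490 mm on each side.

L = 490 mm on each side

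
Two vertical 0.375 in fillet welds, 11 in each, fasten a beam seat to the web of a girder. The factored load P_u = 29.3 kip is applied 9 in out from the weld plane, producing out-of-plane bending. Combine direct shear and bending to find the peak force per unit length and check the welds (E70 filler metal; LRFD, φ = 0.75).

E70XX → F_EXX = 70 ksi.
L_w = 2 × 11 = 22 in; section modulus (unit throat) S = 2 × L²/6 = 40.33 in².
Direct shear f_v = P/L_w = 29.3/22 = 1.332 kip/in.
Moment M = P × e = 29.3 × 9 = 263.7 kip·in; bending f_b = M/S = 6.538 kip/in.
f_max = √(f_v² + f_b²) = √(1.332² + 6.538²) = 6.672 kip/in.
φr_n = 0.75 × 0.6 × 70 × (0.707 × 0.375) = 8.351 kip/in → adequate.

f_max ≈ 6.67 kip/in; adequate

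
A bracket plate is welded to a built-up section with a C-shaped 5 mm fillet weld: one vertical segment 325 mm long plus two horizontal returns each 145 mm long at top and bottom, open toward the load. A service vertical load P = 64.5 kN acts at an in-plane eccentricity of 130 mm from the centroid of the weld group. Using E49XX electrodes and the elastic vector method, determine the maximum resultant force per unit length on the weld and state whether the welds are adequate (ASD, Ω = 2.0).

E49XX → F_EXX = 490 MPa.
Total weld length L_w = 615 mm. Treat welds as unit-width lines.
Centroid: x̄ = 2×145×72.5 / 615 = 34.19 mm from the vertical weld.
Polar moment about centroid: J = I_x + I_y = [325³/12 + 2×145×162.5²] + [325×34.19² + 2(145³/12 + 145×38.31²)] = 11830000 mm³.
Direct shear f_v = P/L_w = 64.5×10³ / 615 = 104.9 N/mm (vertical).
Torsion M = P·e = 64.5×10³ × 130 = 8385000 N·mm.
Critical point at (x, y) = (110.8, 162.5) from centroid. f_tx = M·y/J = 115.2 N/mm; f_ty = M·x/J = 78.53 N/mm.
Resultant f_max = √[f_tx² + (f_v + f_ty)²] = √[115.2² + (104.9 + 78.53)²] = 216.6 N/mm.
Capacity per unit length: r_n/Ω = (1/2.0) × 0.6 × 490 × (0.707 × 5) = 519.6 N/mm.
216.6 ≤ 519.6 → adequate.

f_max ≈ 217 N/mm; adequate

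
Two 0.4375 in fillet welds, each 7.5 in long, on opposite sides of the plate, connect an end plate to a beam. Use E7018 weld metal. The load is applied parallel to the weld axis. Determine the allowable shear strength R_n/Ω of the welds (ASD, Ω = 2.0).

E70XX → F_EXX = 70 ksi.
Effective throat t_e = 0.707 × 0.4375 = 0.3093 in.
Total length L = 15 in; A_we = 0.3093 × 15 = 4.64 in².
F_nw = 0.6 F_EXX = 0.6 × 70 = 42 ksi.
R_n = 42 × 4.64 = 194.9 kip; R_n/Ω = 194.9/2.0 = 97.43 kip.

R_n/Ω ≈ 97.4 kip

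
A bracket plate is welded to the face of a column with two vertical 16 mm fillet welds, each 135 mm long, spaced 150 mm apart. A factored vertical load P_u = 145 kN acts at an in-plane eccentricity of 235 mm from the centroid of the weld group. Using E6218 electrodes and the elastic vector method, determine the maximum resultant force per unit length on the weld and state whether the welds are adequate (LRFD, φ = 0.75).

E62XX → F_EXX = 620 MPa.
Total weld length L_w = 270 mm. Treat welds as unit-width lines.
Polar moment about centroid: J = 2[d³/12 + d(b/2)²] = 2[135³/12 + 135×75²] = 1929000 mm³.
Direct shear f_v = P/L_w = 145×10³ / 270 = 537 N/mm (vertical).
Torsion M = P·e = 145×10³ × 235 = 34075000 N·mm.
Critical point at (x, y) = (75, 67.5) from centroid. f_tx = M·y/J = 1192 N/mm; f_ty = M·x/J = 1325 N/mm.
Resultant f_max = √[f_tx² + (f_v + f_ty)²] = √[1192² + (537 + 1325)²] = 2211 N/mm.
Capacity per unit length: φr_n = 0.75 × 0.6 × 620 × (0.707 × 16) = 3156 N/mm.
2211 ≤ 3156 → adequate.

f_max ≈ 2210 N/mm; adequate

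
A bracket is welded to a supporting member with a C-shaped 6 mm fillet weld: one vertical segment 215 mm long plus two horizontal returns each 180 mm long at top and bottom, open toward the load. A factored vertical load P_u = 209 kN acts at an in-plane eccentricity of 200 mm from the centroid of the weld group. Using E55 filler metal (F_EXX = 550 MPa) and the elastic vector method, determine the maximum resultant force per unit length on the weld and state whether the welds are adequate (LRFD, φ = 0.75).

f_max ≈ 1270 N/mm; NOT adequate

Total weld length L_w = 575 mm. Treat welds as unit-width lines.
Centroid: x̄ = 2×180×90 / 575 = 56.35 mm from the vertical weld.
Polar moment about centroid: J = I_x + I_y = [215³/12 + 2×180×107.5²] + [215×56.35² + 2(180³/12 + 180×33.65²)] = 7051000 mm³.
Direct shear f_v = P/L_w = 209×10³ / 575 = 363.5 N/mm (vertical).
Torsion M = P·e = 209×10³ × 200 = 41800000 N·mm.
Critical point at (x, y) = (123.7, 107.5) from centroid. f_tx = M·y/J = 637.3 N/mm; f_ty = M·x/J = 733.1 N/mm.
Resultant f_max = √[f_tx² + (f_v + f_ty)²] = √[637.3² + (363.5 + 733.1)²] = 1268 N/mm.
Capacity per unit length: φr_n = 0.75 × 0.6 × 550 × (0.707 × 6) = 1050 N/mm.
1268 > 1050 → NOT adequate.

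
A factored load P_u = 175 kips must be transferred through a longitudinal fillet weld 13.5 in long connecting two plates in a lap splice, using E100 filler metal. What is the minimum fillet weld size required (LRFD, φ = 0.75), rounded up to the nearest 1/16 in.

w = 7/16 in

E100XX → F_EXX = 100 ksi.
Total weld length L = 13.5 in.
Required throat t_e = P_u / (φ × 0.6 F_EXX × L) = 175 / (0.75 × 0.6 × 100 × 13.5) = 0.2881 in.
Required leg w = t_e / 0.707 = 0.4074 in → use 7/16 in.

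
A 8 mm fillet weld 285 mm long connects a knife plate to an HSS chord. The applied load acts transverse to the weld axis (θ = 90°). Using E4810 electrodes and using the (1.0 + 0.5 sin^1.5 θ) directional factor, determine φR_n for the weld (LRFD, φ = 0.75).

φR_n ≈ 522 kN

E48XX → F_EXX = 480 MPa.
t_e = 0.707 × 8 = 5.656 mm; A_we = 5.656 × 285 = 1612 mm².
Directional factor: 1.0 + 0.5 sin^1.5(90°) = 1.5.
F_nw = 0.6 × 480 × 1.5 = 432 MPa.
φR_n = 0.75 × 432 × 1612 × 10⁻³ = 522.3 kN.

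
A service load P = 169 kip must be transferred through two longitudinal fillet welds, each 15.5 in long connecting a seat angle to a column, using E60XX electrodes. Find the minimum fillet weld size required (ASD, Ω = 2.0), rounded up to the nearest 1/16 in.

w = 7/16 in

E60XX → F_EXX = 60 ksi.
Total weld length L = 31 in.
Required throat t_e = P × Ω / (0.6 F_EXX × L) = 169 × 2.0 / (0.6 × 60 × 31) = 0.3029 in.
Required leg w = t_e / 0.707 = 0.4284 in → use 7/16 in.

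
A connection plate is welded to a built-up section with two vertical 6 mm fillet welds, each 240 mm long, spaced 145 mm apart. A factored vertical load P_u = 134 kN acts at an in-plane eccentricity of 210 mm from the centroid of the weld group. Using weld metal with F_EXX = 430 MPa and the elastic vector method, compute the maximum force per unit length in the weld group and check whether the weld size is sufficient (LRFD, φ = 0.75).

Total weld length L_w = 480 mm. Treat welds as unit-width lines.
Polar moment about centroid: J = 2[d³/12 + d(b/2)²] = 2[240³/12 + 240×72.5²] = 4827000 mm³.
Direct shear f_v = P/L_w = 134×10³ / 480 = 279.2 N/mm (vertical).
Torsion M = P·e = 134×10³ × 210 = 28140000 N·mm.
Critical point at (x, y) = (72.5, 120) from centroid. f_tx = M·y/J = 699.6 N/mm; f_ty = M·x/J = 422.7 N/mm.
Resultant f_max = √[f_tx² + (f_v + f_ty)²] = √[699.6² + (279.2 + 422.7)²] = 990.9 N/mm.
Capacity per unit length: φr_n = 0.75 × 0.6 × 430 × (0.707 × 6) = 820.8 N/mm.
990.9 > 820.8 → NOT adequate.

f_max ≈ 991 N/mm; NOT adequate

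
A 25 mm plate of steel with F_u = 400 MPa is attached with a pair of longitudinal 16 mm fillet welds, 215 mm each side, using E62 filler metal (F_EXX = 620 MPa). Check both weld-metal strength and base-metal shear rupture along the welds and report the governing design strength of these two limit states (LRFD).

φR_n ≈ 1360 kN (weld metal governs)

t_e = 0.707 × 16 = 11.31 mm; L = 430 mm.
Weld metal: φR_n = 0.75 × 0.6 × 620 × 11.31 × 430 × 10⁻³ = 1357 kN.
Base metal (shear rupture): φR_n = 0.75 × 0.6 × 400 × 25 × 430 × 10⁻³ = 1935 kN.
Governing: weld metal.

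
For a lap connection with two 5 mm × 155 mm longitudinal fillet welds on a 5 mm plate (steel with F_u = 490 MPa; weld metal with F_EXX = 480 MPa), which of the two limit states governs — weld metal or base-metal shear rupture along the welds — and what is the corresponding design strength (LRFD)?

t_e = 0.707 × 5 = 3.535 mm; L = 310 mm.
Weld metal: φR_n = 0.75 × 0.6 × 480 × 3.535 × 310 × 10⁻³ = 236.7 kN.
Base metal (shear rupture): φR_n = 0.75 × 0.6 × 490 × 5 × 310 × 10⁻³ = 341.8 kN.
Governing: weld metal.

φR_n ≈ 237 kN (weld metal governs)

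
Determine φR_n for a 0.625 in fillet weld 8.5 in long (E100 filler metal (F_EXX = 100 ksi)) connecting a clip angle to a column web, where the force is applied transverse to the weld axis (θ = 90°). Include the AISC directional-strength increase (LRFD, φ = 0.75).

φR_n ≈ 254 kip

t_e = 0.707 × 0.625 = 0.4419 in; A_we = 0.4419 × 8.5 = 3.756 in².
Directional factor: 1.0 + 0.5 sin^1.5(90°) = 1.5.
F_nw = 0.6 × 100 × 1.5 = 90 ksi.
φR_n = 0.75 × 90 × 3.756 = 253.5 kip.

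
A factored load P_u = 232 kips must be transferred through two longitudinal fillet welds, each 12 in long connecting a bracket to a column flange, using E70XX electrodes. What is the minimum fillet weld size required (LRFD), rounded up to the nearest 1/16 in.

E70XX → F_EXX = 70 ksi.
Total weld length L = 24 in.
Required throat t_e = P_u / (φ × 0.6 F_EXX × L) = 232 / (0.75 × 0.6 × 70 × 24) = 0.3069 in.
Required leg w = t_e / 0.707 = 0.4341 in → use 7/16 in.

w = 7/16 in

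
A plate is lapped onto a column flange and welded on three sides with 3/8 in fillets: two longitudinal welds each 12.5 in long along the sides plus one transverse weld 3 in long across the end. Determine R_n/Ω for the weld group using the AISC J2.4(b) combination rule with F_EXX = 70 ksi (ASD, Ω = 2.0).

t_e = 0.707 × 0.375 = 0.2651 in.
R_nwl = 0.6 × 70 × 0.2651 × 25 = 278.4 kips (longitudinal, 2 welds).
R_nwt = 0.6 × 70 × 0.2651 × 3 = 33.41 kips (transverse, base value).
(i) R_nwl + R_nwt = 311.8 kips; (ii) 0.85 R_nwl + 1.5 R_nwt = 286.7 kips.
R_n = max = 311.8 kips [governs: (i)]; R_n/Ω = 155.9 kips.

R_n/Ω ≈ 156 kips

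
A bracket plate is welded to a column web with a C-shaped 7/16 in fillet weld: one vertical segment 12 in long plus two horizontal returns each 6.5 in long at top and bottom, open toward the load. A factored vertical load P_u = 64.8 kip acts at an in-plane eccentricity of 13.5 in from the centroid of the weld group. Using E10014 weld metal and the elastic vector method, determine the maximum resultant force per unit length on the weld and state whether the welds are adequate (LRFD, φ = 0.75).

f_max ≈ 11.1 kip/in; adequate

E100XX → F_EXX = 100 ksi.
Total weld length L_w = 25 in. Treat welds as unit-width lines.
Centroid: x̄ = 2×6.5×3.25 / 25 = 1.69 in from the vertical weld.
Polar moment about centroid: J = I_x + I_y = [12³/12 + 2×6.5×6²] + [12×1.69² + 2(6.5³/12 + 6.5×1.56²)] = 723.7 in³.
Direct shear f_v = P/L_w = 64.8 / 25 = 2.592 kip/in (vertical).
Torsion M = P·e = 64.8 × 13.5 = 874.8 kip·in.
Critical point at (x, y) = (4.81, 6) from centroid. f_tx = M·y/J = 7.253 kip/in; f_ty = M·x/J = 5.814 kip/in.
Resultant f_max = √[f_tx² + (f_v + f_ty)²] = √[7.253² + (2.592 + 5.814)²] = 11.1 kip/in.
Capacity per unit length: φr_n = 0.75 × 0.6 × 100 × (0.707 × 0.4375) = 13.92 kip/in.
11.1 ≤ 13.92 → adequate.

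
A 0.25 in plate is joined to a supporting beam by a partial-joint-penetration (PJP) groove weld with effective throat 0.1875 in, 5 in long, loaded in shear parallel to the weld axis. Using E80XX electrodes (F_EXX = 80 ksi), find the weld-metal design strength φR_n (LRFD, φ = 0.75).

Effective throat (given) t_e = 0.1875 in.
A_we = 0.1875 × 5 = 0.9375 in².
F_nw = 0.6 F_EXX = 48 ksi.
φR_n = 0.75 × 48 × 0.9375 = 33.75 kip.

φR_n ≈ 33.8 kip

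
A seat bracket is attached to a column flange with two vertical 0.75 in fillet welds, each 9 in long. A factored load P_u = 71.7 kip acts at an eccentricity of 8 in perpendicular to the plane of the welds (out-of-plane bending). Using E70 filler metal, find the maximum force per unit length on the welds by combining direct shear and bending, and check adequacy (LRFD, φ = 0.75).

f_max ≈ 21.6 kip/in; NOT adequate

E70XX → F_EXX = 70 ksi.
L_w = 2 × 9 = 18 in; section modulus (unit throat) S = 2 × L²/6 = 27 in².
Direct shear f_v = P/L_w = 71.7/18 = 3.983 kip/in.
Moment M = P × e = 71.7 × 8 = 573.6 kip·in; bending f_b = M/S = 21.24 kip/in.
f_max = √(f_v² + f_b²) = √(3.983² + 21.24²) = 21.61 kip/in.
φr_n = 0.75 × 0.6 × 70 × (0.707 × 0.75) = 16.7 kip/in → NOT adequate.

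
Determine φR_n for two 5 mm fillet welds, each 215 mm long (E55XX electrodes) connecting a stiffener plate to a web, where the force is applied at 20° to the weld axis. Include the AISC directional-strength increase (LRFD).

φR_n ≈ 414 kN

E55XX → F_EXX = 550 MPa.
t_e = 0.707 × 5 = 3.535 mm; A_we = 3.535 × 430 = 1520 mm².
Directional factor: 1.0 + 0.5 sin^1.5(20°) = 1.1.
F_nw = 0.6 × 550 × 1.1 = 363 MPa.
φR_n = 0.75 × 363 × 1520 × 10⁻³ = 413.8 kN.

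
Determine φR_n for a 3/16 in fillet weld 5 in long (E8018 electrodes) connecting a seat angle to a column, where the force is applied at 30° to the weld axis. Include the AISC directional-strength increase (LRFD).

φR_n ≈ 28.1 kips

E80XX → F_EXX = 80 ksi.
t_e = 0.707 × 0.1875 = 0.1326 in; A_we = 0.1326 × 5 = 0.6628 in².
Directional factor: 1.0 + 0.5 sin^1.5(30°) = 1.177.
F_nw = 0.6 × 80 × 1.177 = 56.49 ksi.
φR_n = 0.75 × 56.49 × 0.6628 = 28.08 kips.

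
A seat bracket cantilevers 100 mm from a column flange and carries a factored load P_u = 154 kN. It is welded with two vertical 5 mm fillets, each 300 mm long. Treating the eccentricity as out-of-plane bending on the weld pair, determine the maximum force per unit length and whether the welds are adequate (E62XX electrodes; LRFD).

f_max ≈ 574 N/mm; adequate

E62XX → F_EXX = 620 MPa.
L_w = 2 × 300 = 600 mm; section modulus (unit throat) S = 2 × L²/6 = 30000 mm².
Direct shear f_v = P/L_w = 154×10³/600 = 256.7 N/mm.
Moment M = P × e = 154×10³ × 100 = 15400000 N·mm; bending f_b = M/S = 513.3 N/mm.
f_max = √(f_v² + f_b²) = √(256.7² + 513.3²) = 573.9 N/mm.
φr_n = 0.75 × 0.6 × 620 × (0.707 × 5) = 986.3 N/mm → adequate.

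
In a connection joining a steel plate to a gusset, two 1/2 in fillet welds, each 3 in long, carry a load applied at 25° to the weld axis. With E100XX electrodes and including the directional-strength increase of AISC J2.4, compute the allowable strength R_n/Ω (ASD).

E100XX → F_EXX = 100 ksi.
t_e = 0.707 × 0.5 = 0.3535 in; A_we = 0.3535 × 6 = 2.121 in².
Directional factor: 1.0 + 0.5 sin^1.5(25°) = 1.137.
F_nw = 0.6 × 100 × 1.137 = 68.24 ksi.
R_n/Ω = (68.24 × 2.121) / 2.0 = 72.37 kip.

R_n/Ω ≈ 72.4 kip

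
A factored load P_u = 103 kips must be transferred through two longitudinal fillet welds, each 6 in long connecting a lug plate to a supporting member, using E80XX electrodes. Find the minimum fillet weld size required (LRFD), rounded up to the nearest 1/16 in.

E80XX → F_EXX = 80 ksi.
Total weld length L = 12 in.
Required throat t_e = P_u / (φ × 0.6 F_EXX × L) = 103 / (0.75 × 0.6 × 80 × 12) = 0.2384 in.
Required leg w = t_e / 0.707 = 0.3372 in → use 3/8 in.

w = 3/8 in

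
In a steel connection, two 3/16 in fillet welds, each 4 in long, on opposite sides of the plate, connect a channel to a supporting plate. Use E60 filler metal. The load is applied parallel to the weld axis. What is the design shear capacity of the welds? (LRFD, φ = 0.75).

E60XX → F_EXX = 60 ksi.
Effective throat t_e = 0.707 × 0.1875 = 0.1326 in.
Total length L = 8 in; A_we = 0.1326 × 8 = 1.06 in².
F_nw = 0.6 F_EXX = 0.6 × 60 = 36 ksi.
φR_n = 0.75 × 36 × 1.06 = 28.63 kip.

φR_n ≈ 28.6 kip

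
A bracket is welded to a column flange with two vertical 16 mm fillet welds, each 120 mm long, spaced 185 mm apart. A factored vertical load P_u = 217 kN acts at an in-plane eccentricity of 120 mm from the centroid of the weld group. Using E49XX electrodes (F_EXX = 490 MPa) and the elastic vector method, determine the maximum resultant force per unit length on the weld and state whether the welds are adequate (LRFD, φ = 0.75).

Total weld length L_w = 240 mm. Treat welds as unit-width lines.
Polar moment about centroid: J = 2[d³/12 + d(b/2)²] = 2[120³/12 + 120×92.5²] = 2342000 mm³.
Direct shear f_v = P/L_w = 217×10³ / 240 = 904.2 N/mm (vertical).
Torsion M = P·e = 217×10³ × 120 = 26040000 N·mm.
Critical point at (x, y) = (92.5, 60) from centroid. f_tx = M·y/J = 667.3 N/mm; f_ty = M·x/J = 1029 N/mm.
Resultant f_max = √[f_tx² + (f_v + f_ty)²] = √[667.3² + (904.2 + 1029)²] = 2045 N/mm.
Capacity per unit length: φr_n = 0.75 × 0.6 × 490 × (0.707 × 16) = 2494 N/mm.
2045 ≤ 2494 → adequate.

f_max ≈ 2040 N/mm; adequate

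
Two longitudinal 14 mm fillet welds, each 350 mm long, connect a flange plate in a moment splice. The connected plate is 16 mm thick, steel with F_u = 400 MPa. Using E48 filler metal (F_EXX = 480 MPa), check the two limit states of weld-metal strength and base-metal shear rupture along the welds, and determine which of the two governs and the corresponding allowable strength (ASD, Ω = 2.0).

t_e = 0.707 × 14 = 9.898 mm; L = 700 mm.
Weld metal: R_n/Ω = (1/2.0) × 0.6 × 480 × 9.898 × 700 × 10⁻³ = 997.7 kN.
Base metal (shear rupture): R_n/Ω = (1/2.0) × 0.6 × 400 × 16 × 700 × 10⁻³ = 1344 kN.
Governing: weld metal.

R_n/Ω ≈ 998 kN (weld metal governs)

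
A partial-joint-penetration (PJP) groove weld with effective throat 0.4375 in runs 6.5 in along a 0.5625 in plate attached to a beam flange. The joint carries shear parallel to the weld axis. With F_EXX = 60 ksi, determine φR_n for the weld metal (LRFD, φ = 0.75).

Effective throat (given) t_e = 0.4375 in.
A_we = 0.4375 × 6.5 = 2.844 in².
F_nw = 0.6 F_EXX = 36 ksi.
φR_n = 0.75 × 36 × 2.844 = 76.78 kips.

φR_n ≈ 76.8 kips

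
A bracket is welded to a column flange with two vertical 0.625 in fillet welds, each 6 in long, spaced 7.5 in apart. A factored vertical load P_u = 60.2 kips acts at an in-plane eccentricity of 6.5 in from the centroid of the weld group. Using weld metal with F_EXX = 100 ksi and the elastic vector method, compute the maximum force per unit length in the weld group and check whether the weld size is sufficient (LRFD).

f_max ≈ 13.5 kip/in; adequate

Total weld length L_w = 12 in. Treat welds as unit-width lines.
Polar moment about centroid: J = 2[d³/12 + d(b/2)²] = 2[6³/12 + 6×3.75²] = 204.8 in³.
Direct shear f_v = P/L_w = 60.2 / 12 = 5.017 kip/in (vertical).
Torsion M = P·e = 60.2 × 6.5 = 391.3 kip·in.
Critical point at (x, y) = (3.75, 3) from centroid. f_tx = M·y/J = 5.733 kip/in; f_ty = M·x/J = 7.167 kip/in.
Resultant f_max = √[f_tx² + (f_v + f_ty)²] = √[5.733² + (5.017 + 7.167)²] = 13.46 kip/in.
Capacity per unit length: φr_n = 0.75 × 0.6 × 100 × (0.707 × 0.625) = 19.88 kip/in.
13.46 ≤ 19.88 → adequate.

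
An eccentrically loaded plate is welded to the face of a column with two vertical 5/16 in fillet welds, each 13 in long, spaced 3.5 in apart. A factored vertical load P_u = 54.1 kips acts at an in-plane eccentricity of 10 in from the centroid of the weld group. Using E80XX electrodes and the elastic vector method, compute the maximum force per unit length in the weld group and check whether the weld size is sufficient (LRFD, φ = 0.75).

E80XX → F_EXX = 80 ksi.
Total weld length L_w = 26 in. Treat welds as unit-width lines.
Polar moment about centroid: J = 2[d³/12 + d(b/2)²] = 2[13³/12 + 13×1.75²] = 445.8 in³.
Direct shear f_v = P/L_w = 54.1 / 26 = 2.081 kip/in (vertical).
Torsion M = P·e = 54.1 × 10 = 541 kip·in.
Critical point at (x, y) = (1.75, 6.5) from centroid. f_tx = M·y/J = 7.888 kip/in; f_ty = M·x/J = 2.124 kip/in.
Resultant f_max = √[f_tx² + (f_v + f_ty)²] = √[7.888² + (2.081 + 2.124)²] = 8.939 kip/in.
Capacity per unit length: φr_n = 0.75 × 0.6 × 80 × (0.707 × 0.3125) = 7.954 kip/in.
8.939 > 7.954 → NOT adequate.

f_max ≈ 8.94 kip/in; NOT adequate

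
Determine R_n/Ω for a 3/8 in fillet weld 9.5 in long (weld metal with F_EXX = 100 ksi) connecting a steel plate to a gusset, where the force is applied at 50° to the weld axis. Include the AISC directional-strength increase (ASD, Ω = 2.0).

t_e = 0.707 × 0.375 = 0.2651 in; A_we = 0.2651 × 9.5 = 2.519 in².
Directional factor: 1.0 + 0.5 sin^1.5(50°) = 1.335.
F_nw = 0.6 × 100 × 1.335 = 80.11 ksi.
R_n/Ω = (80.11 × 2.519) / 2.0 = 100.9 kip.

R_n/Ω ≈ 101 kip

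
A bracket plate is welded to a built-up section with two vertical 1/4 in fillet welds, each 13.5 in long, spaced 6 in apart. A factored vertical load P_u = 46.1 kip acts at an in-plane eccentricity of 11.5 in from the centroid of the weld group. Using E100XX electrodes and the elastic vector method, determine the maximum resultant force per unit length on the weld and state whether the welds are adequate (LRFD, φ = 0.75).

f_max ≈ 6.87 kip/in; adequate

E100XX → F_EXX = 100 ksi.
Total weld length L_w = 27 in. Treat welds as unit-width lines.
Polar moment about centroid: J = 2[d³/12 + d(b/2)²] = 2[13.5³/12 + 13.5×3²] = 653.1 in³.
Direct shear f_v = P/L_w = 46.1 / 27 = 1.707 kip/in (vertical).
Torsion M = P·e = 46.1 × 11.5 = 530.15 kip·in.
Critical point at (x, y) = (3, 6.75) from centroid. f_tx = M·y/J = 5.48 kip/in; f_ty = M·x/J = 2.435 kip/in.
Resultant f_max = √[f_tx² + (f_v + f_ty)²] = √[5.48² + (1.707 + 2.435)²] = 6.869 kip/in.
Capacity per unit length: φr_n = 0.75 × 0.6 × 100 × (0.707 × 0.25) = 7.954 kip/in.
6.869 ≤ 7.954 → adequate.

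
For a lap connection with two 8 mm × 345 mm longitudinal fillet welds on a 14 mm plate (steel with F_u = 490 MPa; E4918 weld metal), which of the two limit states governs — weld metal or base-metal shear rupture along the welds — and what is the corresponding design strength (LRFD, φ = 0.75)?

φR_n ≈ 861 kN (weld metal governs)

E49XX → F_EXX = 490 MPa.
t_e = 0.707 × 8 = 5.656 mm; L = 690 mm.
Weld metal: φR_n = 0.75 × 0.6 × 490 × 5.656 × 690 × 10⁻³ = 860.5 kN.
Base metal (shear rupture): φR_n = 0.75 × 0.6 × 490 × 14 × 690 × 10⁻³ = 2130 kN.
Governing: weld metal.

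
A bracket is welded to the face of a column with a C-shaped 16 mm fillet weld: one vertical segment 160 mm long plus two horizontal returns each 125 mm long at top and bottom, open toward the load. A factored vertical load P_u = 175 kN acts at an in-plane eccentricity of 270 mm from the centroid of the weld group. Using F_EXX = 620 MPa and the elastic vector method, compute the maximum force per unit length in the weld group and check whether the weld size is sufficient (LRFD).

Total weld length L_w = 410 mm. Treat welds as unit-width lines.
Centroid: x̄ = 2×125×62.5 / 410 = 38.11 mm from the vertical weld.
Polar moment about centroid: J = I_x + I_y = [160³/12 + 2×125×80²] + [160×38.11² + 2(125³/12 + 125×24.39²)] = 2648000 mm³.
Direct shear f_v = P/L_w = 175×10³ / 410 = 426.8 N/mm (vertical).
Torsion M = P·e = 175×10³ × 270 = 47250000 N·mm.
Critical point at (x, y) = (86.89, 80) from centroid. f_tx = M·y/J = 1428 N/mm; f_ty = M·x/J = 1550 N/mm.
Resultant f_max = √[f_tx² + (f_v + f_ty)²] = √[1428² + (426.8 + 1550)²] = 2439 N/mm.
Capacity per unit length: φr_n = 0.75 × 0.6 × 620 × (0.707 × 16) = 3156 N/mm.
2439 ≤ 3156 → adequate.

f_max ≈ 2440 N/mm; adequate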